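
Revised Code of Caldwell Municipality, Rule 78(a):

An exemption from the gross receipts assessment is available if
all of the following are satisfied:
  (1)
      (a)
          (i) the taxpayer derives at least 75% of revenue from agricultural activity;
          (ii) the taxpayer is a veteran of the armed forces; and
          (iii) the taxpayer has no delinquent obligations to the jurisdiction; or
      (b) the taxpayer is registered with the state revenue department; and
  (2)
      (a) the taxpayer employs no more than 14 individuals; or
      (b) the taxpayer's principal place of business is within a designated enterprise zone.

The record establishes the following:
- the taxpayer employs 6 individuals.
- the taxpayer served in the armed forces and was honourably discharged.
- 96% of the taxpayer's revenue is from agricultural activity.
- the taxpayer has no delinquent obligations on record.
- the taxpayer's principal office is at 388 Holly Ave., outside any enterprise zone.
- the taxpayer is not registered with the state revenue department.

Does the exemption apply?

Yes — exempt.

(i) ≥75% agricultural — met.
(ii) veteran — satisfied.
(iii) no delinquency — met.
(a): T AND T AND T → true.
(b) state-registered — fails.
(1) = T OR F = true.
(a) ≤ 14 employees — holds.
(b) in enterprise zone — not satisfied.
(2): T OR F → true.
Overall: T AND T → true.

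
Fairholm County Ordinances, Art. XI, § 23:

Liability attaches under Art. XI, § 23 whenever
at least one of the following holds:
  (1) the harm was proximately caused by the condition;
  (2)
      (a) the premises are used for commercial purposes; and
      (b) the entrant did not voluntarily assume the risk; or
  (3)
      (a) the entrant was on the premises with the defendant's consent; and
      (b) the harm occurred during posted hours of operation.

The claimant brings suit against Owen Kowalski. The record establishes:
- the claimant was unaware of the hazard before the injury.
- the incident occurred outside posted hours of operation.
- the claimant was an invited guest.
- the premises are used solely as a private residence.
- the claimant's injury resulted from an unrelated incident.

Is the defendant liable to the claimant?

No — not liable.

(1) proximate cause — not met.
(a) commercial use — not satisfied.
(b) no assumed risk — met.
So (2) is not satisfied (F AND T).
(a) consent to enter — satisfied.
(b) during posted hours — fails.
(3) = T AND F = false.
So Overall is not satisfied (F OR F OR F).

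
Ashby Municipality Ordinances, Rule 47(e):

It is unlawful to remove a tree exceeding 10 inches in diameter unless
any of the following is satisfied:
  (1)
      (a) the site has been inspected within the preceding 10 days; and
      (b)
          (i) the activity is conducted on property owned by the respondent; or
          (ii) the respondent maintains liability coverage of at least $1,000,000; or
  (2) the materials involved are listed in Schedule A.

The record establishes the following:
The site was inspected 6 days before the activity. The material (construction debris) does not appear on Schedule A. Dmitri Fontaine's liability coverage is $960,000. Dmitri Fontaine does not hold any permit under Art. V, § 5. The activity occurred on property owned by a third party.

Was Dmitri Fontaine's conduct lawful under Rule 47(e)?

No — unlawful.

(a) site inspected — met.
(i) own property — not satisfied.
(ii) coverage ≥ $1,000,000 — not met.
So (b) is not satisfied (F OR F).
So (1) is not satisfied (T AND F).
(2) Schedule A material — not met.
Overall = F OR F = false.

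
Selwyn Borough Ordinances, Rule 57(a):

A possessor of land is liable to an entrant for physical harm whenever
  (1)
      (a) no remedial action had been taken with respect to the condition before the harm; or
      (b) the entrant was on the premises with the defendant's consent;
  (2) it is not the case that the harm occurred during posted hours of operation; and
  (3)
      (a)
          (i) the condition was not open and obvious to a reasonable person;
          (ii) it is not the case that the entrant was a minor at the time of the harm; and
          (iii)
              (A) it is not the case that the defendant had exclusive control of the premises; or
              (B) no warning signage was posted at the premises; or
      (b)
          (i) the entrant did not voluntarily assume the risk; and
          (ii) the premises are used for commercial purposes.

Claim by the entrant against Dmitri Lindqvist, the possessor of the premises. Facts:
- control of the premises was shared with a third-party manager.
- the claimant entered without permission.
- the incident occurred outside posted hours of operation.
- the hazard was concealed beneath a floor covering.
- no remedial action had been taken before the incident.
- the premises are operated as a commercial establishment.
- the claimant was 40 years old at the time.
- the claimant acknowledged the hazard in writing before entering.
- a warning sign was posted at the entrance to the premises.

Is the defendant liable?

(a) no remedial action — holds.
(b) consent to enter — not met.
(1) = T OR F = true.
(2) not (during posted hours) — holds.
(i) not open/obvious — satisfied.
(ii) not (entrant a minor) — satisfied.
(A) not (exclusive control) — met.
(B) no signage posted — fails.
So (iii) is satisfied (T OR F).
So (a) is satisfied (T AND T AND T).
(i) no assumed risk — fails.
(ii) commercial use — holds.
(b): F AND T → false.
(3): T OR F → true.
Overall: T AND T AND T → true.

Yes — liable.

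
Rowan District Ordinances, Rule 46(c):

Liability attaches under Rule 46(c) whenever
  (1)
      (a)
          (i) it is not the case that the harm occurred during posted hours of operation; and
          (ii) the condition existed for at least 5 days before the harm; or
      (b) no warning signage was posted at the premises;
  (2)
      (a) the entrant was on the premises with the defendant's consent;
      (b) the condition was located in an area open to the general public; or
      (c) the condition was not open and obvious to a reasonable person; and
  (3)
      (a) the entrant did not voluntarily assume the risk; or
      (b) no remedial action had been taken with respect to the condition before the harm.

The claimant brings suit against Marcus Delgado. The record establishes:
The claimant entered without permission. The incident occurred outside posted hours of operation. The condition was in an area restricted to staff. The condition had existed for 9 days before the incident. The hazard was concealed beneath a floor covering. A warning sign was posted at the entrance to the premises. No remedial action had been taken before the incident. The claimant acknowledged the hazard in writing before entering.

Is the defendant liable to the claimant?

(i) not (during posted hours) — met.
(ii) condition ≥5 days old — met.
(a) = T AND T = true.
(b) no signage posted — not met.
So (1) is satisfied (T OR F).
(a) consent to enter — not satisfied.
(b) public area — fails.
(c) not open/obvious — holds.
(2): F OR F OR T → true.
(a) no assumed risk — not met.
(b) no remedial action — satisfied.
So (3) is satisfied (F OR T).
So Overall is satisfied (T AND T AND T).

Yes — liable.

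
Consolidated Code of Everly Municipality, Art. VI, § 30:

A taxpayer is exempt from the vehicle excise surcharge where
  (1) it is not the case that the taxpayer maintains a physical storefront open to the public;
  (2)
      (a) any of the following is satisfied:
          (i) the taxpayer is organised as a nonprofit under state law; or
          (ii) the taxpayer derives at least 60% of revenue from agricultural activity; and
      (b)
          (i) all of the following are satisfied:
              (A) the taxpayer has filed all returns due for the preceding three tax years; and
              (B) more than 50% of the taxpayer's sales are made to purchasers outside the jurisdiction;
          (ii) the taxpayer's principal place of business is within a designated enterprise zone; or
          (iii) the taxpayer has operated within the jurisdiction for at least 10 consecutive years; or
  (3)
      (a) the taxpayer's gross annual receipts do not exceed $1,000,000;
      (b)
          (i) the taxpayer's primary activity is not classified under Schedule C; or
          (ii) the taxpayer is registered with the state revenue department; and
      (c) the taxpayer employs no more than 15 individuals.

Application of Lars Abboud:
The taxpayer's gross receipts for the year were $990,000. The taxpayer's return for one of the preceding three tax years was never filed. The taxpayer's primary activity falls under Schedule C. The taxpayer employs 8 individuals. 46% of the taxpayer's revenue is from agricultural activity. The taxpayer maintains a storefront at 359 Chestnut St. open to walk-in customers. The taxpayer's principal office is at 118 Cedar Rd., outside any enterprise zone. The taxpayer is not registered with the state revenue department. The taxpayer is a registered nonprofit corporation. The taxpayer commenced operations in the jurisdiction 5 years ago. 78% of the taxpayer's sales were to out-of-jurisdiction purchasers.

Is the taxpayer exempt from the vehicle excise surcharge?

(1) not (has storefront) — fails.
(i) nonprofit — met.
(ii) ≥60% agricultural — fails.
(a): T OR F → true.
(A) returns current — not met.
(B) >50% out-of-jur. sales — holds.
(i): F AND T → false.
(ii) in enterprise zone — not satisfied.
(iii) ≥ 10 yrs in jurisdiction — fails.
(b) = F OR F OR F = false.
(2): T AND F → false.
(a) receipts ≤ $1,000,000 — satisfied.
(i) not (Schedule C activity) — not met.
(ii) state-registered — not met.
So (b) is not satisfied (F OR F).
(c) ≤ 15 employees — holds.
(3): T AND F AND T → false.
Overall: F OR F OR F → false.

No — not exempt.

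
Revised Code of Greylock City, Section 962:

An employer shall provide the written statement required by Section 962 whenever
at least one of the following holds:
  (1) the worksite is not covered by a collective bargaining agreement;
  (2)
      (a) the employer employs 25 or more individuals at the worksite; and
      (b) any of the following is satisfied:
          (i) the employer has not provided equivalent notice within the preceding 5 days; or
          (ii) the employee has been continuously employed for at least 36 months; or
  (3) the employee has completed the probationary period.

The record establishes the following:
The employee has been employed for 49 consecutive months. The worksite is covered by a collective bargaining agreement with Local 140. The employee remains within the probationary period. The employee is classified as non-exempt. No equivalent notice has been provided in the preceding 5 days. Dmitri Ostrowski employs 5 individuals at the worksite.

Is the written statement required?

(1) no CBA — not met.
(a) ≥ 25 at site — fails.
(i) no recent notice — holds.
(ii) tenure ≥ 36 mo. — met.
(b) = T OR T = true.
(2): F AND T → false.
(3) past probation — fails.
Overall: F OR F OR F → false.

No — not required.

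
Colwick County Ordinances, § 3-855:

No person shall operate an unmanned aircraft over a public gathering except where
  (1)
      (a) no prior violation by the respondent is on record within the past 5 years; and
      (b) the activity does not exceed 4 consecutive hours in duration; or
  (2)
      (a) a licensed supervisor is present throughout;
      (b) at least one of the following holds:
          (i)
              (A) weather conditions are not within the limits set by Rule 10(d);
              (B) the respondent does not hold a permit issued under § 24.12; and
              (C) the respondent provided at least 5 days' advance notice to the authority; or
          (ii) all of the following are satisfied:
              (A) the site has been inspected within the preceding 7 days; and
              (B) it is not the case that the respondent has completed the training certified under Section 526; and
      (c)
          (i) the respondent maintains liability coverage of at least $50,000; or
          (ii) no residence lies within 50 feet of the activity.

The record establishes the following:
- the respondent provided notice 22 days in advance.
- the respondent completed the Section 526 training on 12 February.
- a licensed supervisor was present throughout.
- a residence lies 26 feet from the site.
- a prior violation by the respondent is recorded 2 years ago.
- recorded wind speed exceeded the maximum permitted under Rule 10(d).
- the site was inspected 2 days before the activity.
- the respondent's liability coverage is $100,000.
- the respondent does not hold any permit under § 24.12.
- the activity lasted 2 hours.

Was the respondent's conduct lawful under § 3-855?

Yes — lawful.

(a) no prior violation — not satisfied.
(b) ≤ 4 hrs duration — satisfied.
(1): F AND T → false.
(a) supervisor present — met.
(A) not (weather ok) — met.
(B) not (holds permit) — met.
(C) ≥5 days' notice — holds.
(i): T AND T AND T → true.
(A) site inspected — holds.
(B) not (training certified) — fails.
(ii): T AND F → false.
So (b) is satisfied (T OR F).
(i) coverage ≥ $50,000 — met.
(ii) no residence in 50 ft — fails.
(c) = T OR F = true.
(2): T AND T AND T → true.
Overall: F OR T → true.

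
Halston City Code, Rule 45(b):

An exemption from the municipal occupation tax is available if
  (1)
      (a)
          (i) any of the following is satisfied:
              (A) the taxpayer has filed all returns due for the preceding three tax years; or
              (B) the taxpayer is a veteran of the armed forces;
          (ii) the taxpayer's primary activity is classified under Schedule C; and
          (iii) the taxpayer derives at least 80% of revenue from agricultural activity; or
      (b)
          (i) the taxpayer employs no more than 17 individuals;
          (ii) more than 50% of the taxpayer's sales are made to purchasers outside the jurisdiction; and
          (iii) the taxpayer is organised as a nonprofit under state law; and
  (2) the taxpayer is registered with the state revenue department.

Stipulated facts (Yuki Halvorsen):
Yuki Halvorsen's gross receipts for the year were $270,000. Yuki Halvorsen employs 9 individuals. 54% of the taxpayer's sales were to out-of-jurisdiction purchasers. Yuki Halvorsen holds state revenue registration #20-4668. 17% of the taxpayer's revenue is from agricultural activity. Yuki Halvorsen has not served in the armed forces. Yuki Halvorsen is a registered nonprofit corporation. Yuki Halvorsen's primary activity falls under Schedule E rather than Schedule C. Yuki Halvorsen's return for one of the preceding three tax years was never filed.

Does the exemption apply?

(A) returns current — not met.
(B) veteran — fails.
(i): F OR F → false.
(ii) Schedule C activity — not met.
(iii) ≥80% agricultural — fails.
(a): F AND F AND F → false.
(i) ≤ 17 employees — met.
(ii) >50% out-of-jur. sales — met.
(iii) nonprofit — holds.
(b) = T AND T AND T = true.
So (1) is satisfied (F OR T).
(2) state-registered — satisfied.
Overall: T AND T → true.

Yes — exempt.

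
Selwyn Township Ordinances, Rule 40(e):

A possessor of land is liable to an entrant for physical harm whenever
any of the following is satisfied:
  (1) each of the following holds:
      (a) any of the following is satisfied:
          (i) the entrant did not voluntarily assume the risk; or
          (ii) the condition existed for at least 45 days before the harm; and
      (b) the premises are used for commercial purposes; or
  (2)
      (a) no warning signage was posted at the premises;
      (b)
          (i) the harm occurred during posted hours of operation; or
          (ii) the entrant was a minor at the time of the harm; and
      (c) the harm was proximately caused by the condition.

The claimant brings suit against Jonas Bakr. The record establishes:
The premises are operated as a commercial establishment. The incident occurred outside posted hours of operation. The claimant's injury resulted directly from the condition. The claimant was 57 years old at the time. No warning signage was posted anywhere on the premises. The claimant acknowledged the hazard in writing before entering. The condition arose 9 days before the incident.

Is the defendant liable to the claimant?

(i) no assumed risk — not met.
(ii) condition ≥45 days old — not met.
(a) = F OR F = false.
(b) commercial use — satisfied.
So (1) is not satisfied (F AND T).
(a) no signage posted — holds.
(i) during posted hours — not satisfied.
(ii) entrant a minor — not met.
(b): F OR F → false.
(c) proximate cause — holds.
So (2) is not satisfied (T AND F AND T).
Overall: F OR F → false.

No — not liable.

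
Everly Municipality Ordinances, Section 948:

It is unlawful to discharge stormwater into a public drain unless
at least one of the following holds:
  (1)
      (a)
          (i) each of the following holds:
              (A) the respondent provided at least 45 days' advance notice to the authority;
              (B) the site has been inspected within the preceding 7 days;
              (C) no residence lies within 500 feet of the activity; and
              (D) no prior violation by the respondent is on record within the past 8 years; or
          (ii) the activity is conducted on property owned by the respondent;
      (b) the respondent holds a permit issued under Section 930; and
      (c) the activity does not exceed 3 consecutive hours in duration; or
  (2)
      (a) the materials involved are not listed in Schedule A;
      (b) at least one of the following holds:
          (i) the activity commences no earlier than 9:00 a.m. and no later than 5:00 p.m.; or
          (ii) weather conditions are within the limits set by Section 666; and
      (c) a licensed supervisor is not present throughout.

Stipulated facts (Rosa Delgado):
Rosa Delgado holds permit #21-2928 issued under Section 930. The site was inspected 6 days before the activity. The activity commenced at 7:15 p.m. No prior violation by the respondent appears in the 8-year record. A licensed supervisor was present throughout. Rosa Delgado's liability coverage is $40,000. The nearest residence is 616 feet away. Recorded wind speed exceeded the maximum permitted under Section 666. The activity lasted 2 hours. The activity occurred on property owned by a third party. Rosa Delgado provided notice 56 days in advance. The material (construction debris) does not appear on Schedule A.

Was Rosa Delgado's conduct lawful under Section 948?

(A) ≥45 days' notice — holds.
(B) site inspected — met.
(C) no residence in 500 ft — satisfied.
(D) no prior violation — satisfied.
(i): T AND T AND T AND T → true.
(ii) own property — fails.
(a) = T OR F = true.
(b) holds permit — met.
(c) ≤ 3 hrs duration — met.
(1) = T AND T AND T = true.
(a) not (Schedule A material) — holds.
(i) start within hours — fails.
(ii) weather ok — not met.
(b): F OR F → false.
(c) not (supervisor present) — not satisfied.
So (2) is not satisfied (T AND F AND F).
Overall: T OR F → true.

Yes — lawful.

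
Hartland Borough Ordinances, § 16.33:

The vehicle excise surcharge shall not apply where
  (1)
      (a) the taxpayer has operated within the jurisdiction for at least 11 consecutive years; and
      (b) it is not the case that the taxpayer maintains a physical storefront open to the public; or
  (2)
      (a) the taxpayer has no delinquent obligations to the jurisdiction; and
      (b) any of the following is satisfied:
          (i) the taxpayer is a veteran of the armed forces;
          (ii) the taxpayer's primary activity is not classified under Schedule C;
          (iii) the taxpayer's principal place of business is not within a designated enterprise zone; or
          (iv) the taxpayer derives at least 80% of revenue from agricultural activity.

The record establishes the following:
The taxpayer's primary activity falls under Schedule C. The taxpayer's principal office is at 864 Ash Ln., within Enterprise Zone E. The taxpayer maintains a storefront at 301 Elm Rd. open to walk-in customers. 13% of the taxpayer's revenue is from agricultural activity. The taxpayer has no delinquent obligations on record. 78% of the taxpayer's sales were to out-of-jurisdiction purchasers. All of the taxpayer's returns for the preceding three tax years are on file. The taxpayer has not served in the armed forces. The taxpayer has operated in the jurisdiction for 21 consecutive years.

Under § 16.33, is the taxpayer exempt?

No — not exempt.

(a) ≥ 11 yrs in jurisdiction — holds.
(b) not (has storefront) — not satisfied.
(1): T AND F → false.
(a) no delinquency — satisfied.
(i) veteran — not met.
(ii) not (Schedule C activity) — not met.
(iii) not (in enterprise zone) — fails.
(iv) ≥80% agricultural — fails.
(b): F OR F OR F OR F → false.
So (2) is not satisfied (T AND F).
Overall: F OR F → false.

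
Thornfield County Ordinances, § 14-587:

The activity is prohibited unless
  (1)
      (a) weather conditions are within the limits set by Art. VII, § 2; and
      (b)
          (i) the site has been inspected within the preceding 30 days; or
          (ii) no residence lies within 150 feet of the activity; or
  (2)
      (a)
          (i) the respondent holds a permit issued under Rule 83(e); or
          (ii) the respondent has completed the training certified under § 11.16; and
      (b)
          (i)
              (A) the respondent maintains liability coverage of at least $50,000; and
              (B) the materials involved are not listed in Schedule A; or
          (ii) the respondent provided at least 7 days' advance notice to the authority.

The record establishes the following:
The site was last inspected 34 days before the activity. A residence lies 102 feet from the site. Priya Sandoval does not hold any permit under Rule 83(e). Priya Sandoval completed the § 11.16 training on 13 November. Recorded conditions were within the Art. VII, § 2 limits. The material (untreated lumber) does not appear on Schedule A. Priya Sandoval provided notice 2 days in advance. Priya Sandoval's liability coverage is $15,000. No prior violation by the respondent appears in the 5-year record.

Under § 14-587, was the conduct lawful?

(a) weather ok — met.
(i) site inspected — fails.
(ii) no residence in 150 ft — fails.
(b) = F OR F = false.
(1) = T AND F = false.
(i) holds permit — not satisfied.
(ii) training certified — holds.
(a): F OR T → true.
(A) coverage ≥ $50,000 — not satisfied.
(B) not (Schedule A material) — met.
(i): F AND T → false.
(ii) ≥7 days' notice — fails.
(b) = F OR F = false.
(2): T AND F → false.
Overall = F OR F = false.

No — unlawful.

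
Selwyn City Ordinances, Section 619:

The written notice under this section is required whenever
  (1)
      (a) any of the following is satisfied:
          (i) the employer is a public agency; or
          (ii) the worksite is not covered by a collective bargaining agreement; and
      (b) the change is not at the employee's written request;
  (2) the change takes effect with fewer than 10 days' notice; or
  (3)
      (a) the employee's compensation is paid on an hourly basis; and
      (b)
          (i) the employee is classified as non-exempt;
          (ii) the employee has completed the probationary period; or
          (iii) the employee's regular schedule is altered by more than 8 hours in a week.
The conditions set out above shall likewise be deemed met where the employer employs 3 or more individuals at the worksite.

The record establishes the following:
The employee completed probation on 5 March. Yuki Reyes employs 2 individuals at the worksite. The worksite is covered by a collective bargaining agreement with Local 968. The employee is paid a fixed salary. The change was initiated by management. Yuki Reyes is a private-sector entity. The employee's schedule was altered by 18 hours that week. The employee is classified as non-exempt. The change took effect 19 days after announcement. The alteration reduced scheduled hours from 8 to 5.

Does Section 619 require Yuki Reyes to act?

(i) public agency — not satisfied.
(ii) no CBA — not satisfied.
So (a) is not satisfied (F OR F).
(b) not employee-requested — holds.
So (1) is not satisfied (F AND T).
(2) < 10 days' notice — not satisfied.
(a) hourly-paid — not satisfied.
(i) non-exempt — met.
(ii) past probation — holds.
(iii) schedule shift > 8h — met.
(b): T OR T OR T → true.
So (3) is not satisfied (F AND T).
So Overall is not satisfied (F OR F OR F).
Exception (≥ 3 at site) — not satisfied.
Result: main false OR exception false → false.

No — not required.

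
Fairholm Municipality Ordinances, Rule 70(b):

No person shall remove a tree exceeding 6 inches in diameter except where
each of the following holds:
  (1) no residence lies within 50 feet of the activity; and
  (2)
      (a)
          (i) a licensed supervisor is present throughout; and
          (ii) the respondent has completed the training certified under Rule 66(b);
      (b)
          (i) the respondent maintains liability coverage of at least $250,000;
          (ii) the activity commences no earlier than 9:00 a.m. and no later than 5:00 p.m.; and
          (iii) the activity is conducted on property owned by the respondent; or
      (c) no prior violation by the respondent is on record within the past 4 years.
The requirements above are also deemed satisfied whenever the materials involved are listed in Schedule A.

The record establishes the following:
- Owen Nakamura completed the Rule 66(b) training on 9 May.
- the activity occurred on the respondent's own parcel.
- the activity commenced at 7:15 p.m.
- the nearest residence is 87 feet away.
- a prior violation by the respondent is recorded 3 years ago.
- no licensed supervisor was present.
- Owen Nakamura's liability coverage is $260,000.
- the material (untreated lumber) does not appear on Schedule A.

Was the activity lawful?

(1) no residence in 50 ft — holds.
(i) supervisor present — not met.
(ii) training certified — met.
So (a) is not satisfied (F AND T).
(i) coverage ≥ $250,000 — holds.
(ii) start within hours — not met.
(iii) own property — holds.
(b) = T AND F AND T = false.
(c) no prior violation — fails.
So (2) is not satisfied (F OR F OR F).
Overall: T AND F → false.
Exception (Schedule A material) — not satisfied.
Result: main false OR exception false → false.

No — unlawful.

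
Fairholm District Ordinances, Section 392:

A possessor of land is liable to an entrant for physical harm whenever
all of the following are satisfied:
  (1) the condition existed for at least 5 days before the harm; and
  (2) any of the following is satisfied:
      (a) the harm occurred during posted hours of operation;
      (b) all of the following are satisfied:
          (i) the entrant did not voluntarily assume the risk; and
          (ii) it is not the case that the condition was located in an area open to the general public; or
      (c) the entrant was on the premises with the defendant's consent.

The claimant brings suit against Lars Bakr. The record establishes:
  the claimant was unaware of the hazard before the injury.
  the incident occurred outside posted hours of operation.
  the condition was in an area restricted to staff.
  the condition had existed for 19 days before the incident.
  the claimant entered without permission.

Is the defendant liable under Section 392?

(1) condition ≥5 days old — holds.
(a) during posted hours — fails.
(i) no assumed risk — holds.
(ii) not (public area) — holds.
So (b) is satisfied (T AND T).
(c) consent to enter — not satisfied.
(2) = F OR T OR F = true.
Overall = T AND T = true.

Yes — liable.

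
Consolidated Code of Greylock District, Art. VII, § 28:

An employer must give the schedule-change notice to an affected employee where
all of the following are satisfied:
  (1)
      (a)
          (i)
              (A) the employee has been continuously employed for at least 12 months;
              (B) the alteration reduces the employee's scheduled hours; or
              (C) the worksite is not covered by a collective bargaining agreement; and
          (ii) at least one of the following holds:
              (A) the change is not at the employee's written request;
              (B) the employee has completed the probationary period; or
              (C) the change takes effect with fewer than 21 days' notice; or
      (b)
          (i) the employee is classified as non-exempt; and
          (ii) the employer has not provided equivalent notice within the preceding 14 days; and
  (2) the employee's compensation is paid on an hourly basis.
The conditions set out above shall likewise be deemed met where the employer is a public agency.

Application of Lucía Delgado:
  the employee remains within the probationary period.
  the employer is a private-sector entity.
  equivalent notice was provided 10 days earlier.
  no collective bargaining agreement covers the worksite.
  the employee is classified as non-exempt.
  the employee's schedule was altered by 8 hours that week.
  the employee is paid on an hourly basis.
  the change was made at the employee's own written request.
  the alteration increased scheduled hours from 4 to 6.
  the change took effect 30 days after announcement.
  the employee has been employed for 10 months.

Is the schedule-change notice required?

(A) tenure ≥ 12 mo. — not met.
(B) hours reduced — not satisfied.
(C) no CBA — met.
(i) = F OR F OR T = true.
(A) not employee-requested — not met.
(B) past probation — fails.
(C) < 21 days' notice — not satisfied.
So (ii) is not satisfied (F OR F OR F).
(a) = T AND F = false.
(i) non-exempt — satisfied.
(ii) no recent notice — not satisfied.
So (b) is not satisfied (T AND F).
(1) = F OR F = false.
(2) hourly-paid — satisfied.
Overall = F AND T = false.
Exception (public agency) — not satisfied.
Result: main false OR exception false → false.

No — not required.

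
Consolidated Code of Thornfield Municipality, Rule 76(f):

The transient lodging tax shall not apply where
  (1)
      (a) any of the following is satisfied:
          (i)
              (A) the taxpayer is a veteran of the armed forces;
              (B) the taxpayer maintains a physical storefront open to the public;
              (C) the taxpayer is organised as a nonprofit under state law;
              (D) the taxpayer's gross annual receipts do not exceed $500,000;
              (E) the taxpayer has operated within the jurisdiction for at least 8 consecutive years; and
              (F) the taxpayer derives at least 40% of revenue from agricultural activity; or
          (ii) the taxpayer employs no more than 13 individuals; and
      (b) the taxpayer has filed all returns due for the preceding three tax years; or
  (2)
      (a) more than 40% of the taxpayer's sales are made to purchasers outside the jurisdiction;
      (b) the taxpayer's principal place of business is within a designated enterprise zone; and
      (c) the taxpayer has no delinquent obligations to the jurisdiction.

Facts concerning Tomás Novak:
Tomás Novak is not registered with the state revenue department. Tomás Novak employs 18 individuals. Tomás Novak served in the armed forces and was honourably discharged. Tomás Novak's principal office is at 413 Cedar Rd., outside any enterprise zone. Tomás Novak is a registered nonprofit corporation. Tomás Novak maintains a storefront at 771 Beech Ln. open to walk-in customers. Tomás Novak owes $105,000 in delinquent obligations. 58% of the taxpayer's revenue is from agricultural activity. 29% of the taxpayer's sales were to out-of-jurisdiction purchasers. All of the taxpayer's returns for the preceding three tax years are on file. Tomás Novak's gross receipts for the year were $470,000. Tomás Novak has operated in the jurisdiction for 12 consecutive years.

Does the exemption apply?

Yes — exempt.

(A) veteran — met.
(B) has storefront — satisfied.
(C) nonprofit — satisfied.
(D) receipts ≤ $500,000 — met.
(E) ≥ 8 yrs in jurisdiction — met.
(F) ≥40% agricultural — holds.
So (i) is satisfied (T AND T AND T AND T AND T AND T).
(ii) ≤ 13 employees — fails.
(a): T OR F → true.
(b) returns current — met.
So (1) is satisfied (T AND T).
(a) >40% out-of-jur. sales — not satisfied.
(b) in enterprise zone — not met.
(c) no delinquency — not satisfied.
(2) = F AND F AND F = false.
Overall = T OR F = true.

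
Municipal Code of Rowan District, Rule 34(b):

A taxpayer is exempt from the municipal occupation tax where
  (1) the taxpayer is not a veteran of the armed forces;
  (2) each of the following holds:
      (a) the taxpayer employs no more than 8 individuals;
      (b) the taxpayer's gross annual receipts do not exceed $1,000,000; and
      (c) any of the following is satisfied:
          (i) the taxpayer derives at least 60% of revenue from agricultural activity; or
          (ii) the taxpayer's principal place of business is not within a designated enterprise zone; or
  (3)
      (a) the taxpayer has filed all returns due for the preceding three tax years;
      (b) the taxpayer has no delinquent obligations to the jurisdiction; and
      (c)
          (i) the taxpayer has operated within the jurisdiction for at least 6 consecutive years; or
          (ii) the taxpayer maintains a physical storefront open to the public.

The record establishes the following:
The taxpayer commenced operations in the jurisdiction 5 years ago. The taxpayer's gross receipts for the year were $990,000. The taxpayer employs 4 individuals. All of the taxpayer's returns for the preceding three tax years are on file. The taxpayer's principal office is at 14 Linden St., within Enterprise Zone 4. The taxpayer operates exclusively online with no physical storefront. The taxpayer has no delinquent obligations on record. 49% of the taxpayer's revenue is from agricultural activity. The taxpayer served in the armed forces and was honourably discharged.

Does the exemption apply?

(1) not (veteran) — fails.
(a) ≤ 8 employees — holds.
(b) receipts ≤ $1,000,000 — met.
(i) ≥60% agricultural — fails.
(ii) not (in enterprise zone) — not met.
(c): F OR F → false.
So (2) is not satisfied (T AND T AND F).
(a) returns current — satisfied.
(b) no delinquency — holds.
(i) ≥ 6 yrs in jurisdiction — not satisfied.
(ii) has storefront — fails.
(c): F OR F → false.
So (3) is not satisfied (T AND T AND F).
Overall: F OR F OR F → false.

No — not exempt.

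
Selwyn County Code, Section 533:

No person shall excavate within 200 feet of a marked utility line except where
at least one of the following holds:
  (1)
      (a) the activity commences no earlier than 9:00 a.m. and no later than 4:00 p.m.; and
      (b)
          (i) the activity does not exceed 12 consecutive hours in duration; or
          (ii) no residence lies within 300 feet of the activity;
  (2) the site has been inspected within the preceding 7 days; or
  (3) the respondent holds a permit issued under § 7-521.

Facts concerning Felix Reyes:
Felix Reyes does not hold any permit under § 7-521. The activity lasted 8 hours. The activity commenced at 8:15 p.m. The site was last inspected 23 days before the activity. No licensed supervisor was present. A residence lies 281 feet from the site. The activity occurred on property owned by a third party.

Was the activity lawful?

(a) start within hours — fails.
(i) ≤ 12 hrs duration — met.
(ii) no residence in 300 ft — not satisfied.
(b) = T OR F = true.
So (1) is not satisfied (F AND T).
(2) site inspected — fails.
(3) holds permit — not met.
Overall: F OR F OR F → false.

No — unlawful.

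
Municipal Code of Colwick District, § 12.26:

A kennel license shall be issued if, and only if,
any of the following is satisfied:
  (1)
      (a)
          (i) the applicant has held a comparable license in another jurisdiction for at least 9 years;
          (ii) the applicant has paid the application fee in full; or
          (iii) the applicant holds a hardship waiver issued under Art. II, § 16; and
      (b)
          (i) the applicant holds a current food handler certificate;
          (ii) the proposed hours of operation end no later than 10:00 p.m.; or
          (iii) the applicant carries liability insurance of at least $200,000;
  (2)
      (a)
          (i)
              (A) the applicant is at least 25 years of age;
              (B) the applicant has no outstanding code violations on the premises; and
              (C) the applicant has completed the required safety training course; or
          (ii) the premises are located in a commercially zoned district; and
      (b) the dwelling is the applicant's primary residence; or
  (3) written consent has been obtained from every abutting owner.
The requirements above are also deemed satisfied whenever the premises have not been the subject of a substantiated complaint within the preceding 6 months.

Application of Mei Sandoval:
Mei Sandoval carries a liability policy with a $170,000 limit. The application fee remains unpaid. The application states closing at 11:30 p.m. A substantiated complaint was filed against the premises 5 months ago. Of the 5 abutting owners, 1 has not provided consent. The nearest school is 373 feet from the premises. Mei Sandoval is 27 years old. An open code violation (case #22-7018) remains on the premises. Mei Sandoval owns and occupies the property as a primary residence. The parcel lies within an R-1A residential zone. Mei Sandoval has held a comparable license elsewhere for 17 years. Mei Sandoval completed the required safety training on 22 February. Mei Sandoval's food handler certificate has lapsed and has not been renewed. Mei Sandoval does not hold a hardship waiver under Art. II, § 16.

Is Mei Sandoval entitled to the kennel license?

No — denied.

(i) prior license ≥ 9 yr — satisfied.
(ii) fee paid — not satisfied.
(iii) hardship waiver — not met.
(a): T OR F OR F → true.
(i) food handler cert. — not satisfied.
(ii) closes by 10 p.m. — not met.
(iii) insurance ≥ $200,000 — not met.
So (b) is not satisfied (F OR F OR F).
(1) = T AND F = false.
(A) age ≥ 25 — holds.
(B) no code violations — not satisfied.
(C) safety training — holds.
(i): T AND F AND T → false.
(ii) commercially zoned — fails.
(a) = F OR F = false.
(b) primary residence — holds.
(2) = F AND T = false.
(3) all abutters consent — not met.
Overall: F OR F OR F → false.
Exception (no complaint in 6 mo.) — not satisfied.
Result: main false OR exception false → false.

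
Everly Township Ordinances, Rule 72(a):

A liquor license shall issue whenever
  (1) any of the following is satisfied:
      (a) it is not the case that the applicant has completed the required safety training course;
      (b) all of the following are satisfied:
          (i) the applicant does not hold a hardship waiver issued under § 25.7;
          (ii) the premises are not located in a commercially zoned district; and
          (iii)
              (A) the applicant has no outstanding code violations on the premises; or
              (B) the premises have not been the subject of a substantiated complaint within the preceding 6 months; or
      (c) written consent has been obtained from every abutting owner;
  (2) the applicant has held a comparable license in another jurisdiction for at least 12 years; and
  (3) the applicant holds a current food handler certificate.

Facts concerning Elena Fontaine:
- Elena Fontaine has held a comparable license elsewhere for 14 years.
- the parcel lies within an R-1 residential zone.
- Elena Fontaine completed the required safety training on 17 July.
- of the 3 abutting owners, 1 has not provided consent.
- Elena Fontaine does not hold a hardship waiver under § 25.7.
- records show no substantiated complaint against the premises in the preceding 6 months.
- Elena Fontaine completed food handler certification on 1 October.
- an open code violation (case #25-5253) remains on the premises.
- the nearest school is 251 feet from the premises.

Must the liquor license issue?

(a) not (safety training) — fails.
(i) not (hardship waiver) — satisfied.
(ii) not (commercially zoned) — satisfied.
(A) no code violations — not satisfied.
(B) no complaint in 6 mo. — met.
(iii) = F OR T = true.
So (b) is satisfied (T AND T AND T).
(c) all abutters consent — fails.
(1) = F OR T OR F = true.
(2) prior license ≥ 12 yr — satisfied.
(3) food handler cert. — satisfied.
So Overall is satisfied (T AND T AND T).

Yes — granted.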